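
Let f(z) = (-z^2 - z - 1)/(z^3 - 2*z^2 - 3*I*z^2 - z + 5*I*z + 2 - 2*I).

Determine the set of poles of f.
{2*I, 1, 1 + I}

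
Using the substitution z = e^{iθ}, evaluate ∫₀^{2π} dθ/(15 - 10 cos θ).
Call the integral J. The integrand is 2π-periodic and we integrate over a full period, so shifting θ does not change the value (θ → θ + π flips the sign of the trig term). Hence
  J = ∫₀^{2π} dθ/(15 + 10 cos θ).
Put z = e^{iθ}: then cos θ = (z + 1/z)/2, dθ = dz/(iz), and z runs once counterclockwise around |z| = 1:
  J = ∮_{|z|=1} 1/(15 + 10*(z + 1/z)/2) · dz/(iz) = (2/i) ∮_{|z|=1} dz/(10*z^2 + 30*z + 10).
The roots of 10*z^2 + 30*z + 10 are z = (-15 ± sqrt(15^2 - 10^2))/10, with sqrt(125) = 5*sqrt(5); their product is 1, so only z₊ = -3/2 + sqrt(5)/2 lies inside the unit circle (z₋ = -3/2 - sqrt(5)/2 lies outside).
z₊ is a simple zero of q(z) = 10*z^2 + 30*z + 10, so Res(1/q, z₊) = 1/q'(z₊) with q'(z) = 20*z + 30; and q'(z₊) = 10*(z₊ - z₋) = 10*sqrt(5).
Therefore J = (2/i) · 2πi · 1/(10*sqrt(5)) = 2*pi/(5*sqrt(5)) = 2*sqrt(5)*pi/25

Final answer: 2*sqrt(5)*pi/25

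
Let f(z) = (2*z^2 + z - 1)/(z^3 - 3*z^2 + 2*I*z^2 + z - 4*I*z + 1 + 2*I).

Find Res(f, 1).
Write f(z) = P(z)/Q(z) with P(z) = 2*z^2 + z - 1 and Q(z) = z^3 - 3*z^2 + 2*I*z^2 + z - 4*I*z + 1 + 2*I.
The denominator factors as Q(z) = (z - 2 + I)*(z - 1)*(z + I), so z = 1 is a simple zero of Q and P is analytic there; z = 1 is therefore a simple pole and
  Res(f, z₀) = P(z₀)/Q'(z₀).

Q'(z) = 3*z^2 - 6*z + 4*I*z + 1 - 4*I, so Q'(1) = -2.
P(1) = 2.

Res(f, 1) = (2)/(-2) = -1

Final answer: -1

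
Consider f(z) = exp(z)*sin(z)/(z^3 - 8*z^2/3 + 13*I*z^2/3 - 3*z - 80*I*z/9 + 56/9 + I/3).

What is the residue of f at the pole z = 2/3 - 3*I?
Write f(z) = P(z)/Q(z) with P(z) = exp(z)*sin(z) and Q(z) = z^3 - 8*z^2/3 + 13*I*z^2/3 - 3*z - 80*I*z/9 + 56/9 + I/3.
The denominator factors as Q(z) = (z - 2 + I/3)*(z + I)*(z - 2/3 + 3*I), so z = 2/3 - 3*I is a simple zero of Q and P is analytic there; z = 2/3 - 3*I is therefore a simple pole and
  Res(f, z₀) = P(z₀)/Q'(z₀).

Q'(z) = 3*z^2 - 16*z/3 + 26*I*z/3 - 3 - 80*I/9, so Q'(2/3 - 3*I) = -56/9 + 8*I/9.
P(2/3 - 3*I) = exp(2/3 - 3*I)*sin(2/3 - 3*I).

Res(f, 2/3 - 3*I) = (exp(2/3 - 3*I)*sin(2/3 - 3*I))/(-56/9 + 8*I/9) = (-63/400 - 9*I/400)*exp(2/3 - 3*I)*sin(2/3 - 3*I)

Final answer: (-63/400 - 9*I/400)*exp(2/3 - 3*I)*sin(2/3 - 3*I)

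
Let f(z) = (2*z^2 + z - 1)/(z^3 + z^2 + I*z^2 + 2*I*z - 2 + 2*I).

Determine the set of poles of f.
{-1 - I, -1 + I, 1 - I}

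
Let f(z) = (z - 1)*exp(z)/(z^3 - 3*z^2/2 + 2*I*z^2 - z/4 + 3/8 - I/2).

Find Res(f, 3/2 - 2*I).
(11/40 + 7*I/40)*exp(3/2 - 2*I)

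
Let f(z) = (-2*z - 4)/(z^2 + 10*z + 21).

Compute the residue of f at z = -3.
Write f(z) = P(z)/Q(z) with P(z) = -2*z - 4 and Q(z) = z^2 + 10*z + 21.
The denominator factors as Q(z) = (z + 3)*(z + 7), so z = -3 is a simple zero of Q and P is analytic there; z = -3 is therefore a simple pole and
  Res(f, z₀) = P(z₀)/Q'(z₀).

Q'(z) = 2*z + 10, so Q'(-3) = 4.
P(-3) = 2.

Res(f, -3) = (2)/(4) = 1/2

Final answer: 1/2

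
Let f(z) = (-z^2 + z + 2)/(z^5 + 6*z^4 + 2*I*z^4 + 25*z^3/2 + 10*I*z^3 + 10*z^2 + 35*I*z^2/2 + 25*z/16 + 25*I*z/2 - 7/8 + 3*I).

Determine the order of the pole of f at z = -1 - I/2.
4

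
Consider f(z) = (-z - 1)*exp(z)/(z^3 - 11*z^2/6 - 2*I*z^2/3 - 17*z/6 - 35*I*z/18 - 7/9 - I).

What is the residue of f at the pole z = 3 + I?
Write f(z) = P(z)/Q(z) with P(z) = (-z - 1)*exp(z) and Q(z) = z^3 - 11*z^2/6 - 2*I*z^2/3 - 17*z/6 - 35*I*z/18 - 7/9 - I.
The denominator factors as Q(z) = (z + 1/2 + I/3)*(z - 3 - I)*(z + 2/3), so z = 3 + I is a simple zero of Q and P is analytic there; z = 3 + I is therefore a simple pole and
  Res(f, z₀) = P(z₀)/Q'(z₀).

Q'(z) = 3*z^2 - 11*z/3 - 4*I*z/3 - 17/6 - 35*I/18, so Q'(3 + I) = 23/2 + 151*I/18.
P(3 + I) = (-4 - I)*exp(3 + I).

Res(f, 3 + I) = ((-4 - I)*exp(3 + I))/(23/2 + 151*I/18) = (-8811/32825 + 3573*I/32825)*exp(3 + I)

Final answer: (-8811/32825 + 3573*I/32825)*exp(3 + I)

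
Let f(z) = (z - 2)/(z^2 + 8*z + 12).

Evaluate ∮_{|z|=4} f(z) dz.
-2*I*pi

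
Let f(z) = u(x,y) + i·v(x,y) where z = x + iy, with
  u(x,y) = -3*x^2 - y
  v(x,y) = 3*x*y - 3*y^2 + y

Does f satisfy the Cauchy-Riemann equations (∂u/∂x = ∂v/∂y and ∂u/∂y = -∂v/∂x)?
∂u/∂x = -6*x
∂v/∂y = 3*x - 6*y + 1
∂u/∂y = -1
∂v/∂x = 3*y
∂u/∂x ≠ ∂v/∂y and ∂u/∂y ≠ -∂v/∂x; the Cauchy-Riemann equations are not satisfied, so f is not analytic.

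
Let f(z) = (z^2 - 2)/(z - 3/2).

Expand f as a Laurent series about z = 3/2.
1/(4*(z - 3/2)) + 3 + (z - 3/2)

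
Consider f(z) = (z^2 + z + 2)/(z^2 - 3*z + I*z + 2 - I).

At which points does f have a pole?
The singularities of f are the zeros of the denominator. Factoring,
  z^2 - 3*z + I*z + 2 - I = (z - 2 + I)*(z - 1)
so the candidates are z = 2 - I, z = 1.

Check the numerator P(z) = z^2 + z + 2 at each one:
  P(2 - I) = 7 - 5*I ≠ 0, so z = 2 - I is a (simple) pole.
  P(1) = 4 ≠ 0, so z = 1 is a (simple) pole.

Poles of f: {1, 2 - I}

Final answer: {1, 2 - I}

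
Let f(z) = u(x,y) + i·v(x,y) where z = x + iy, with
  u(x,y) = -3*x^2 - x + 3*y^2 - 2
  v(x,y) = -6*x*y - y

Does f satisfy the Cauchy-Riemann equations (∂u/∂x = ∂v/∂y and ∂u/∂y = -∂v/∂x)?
∂u/∂x = -6*x - 1
∂v/∂y = -6*x - 1
∂u/∂y = 6*y
∂v/∂x = -6*y
∂u/∂x = ∂v/∂y and ∂u/∂y = -∂v/∂x hold identically; f is analytic.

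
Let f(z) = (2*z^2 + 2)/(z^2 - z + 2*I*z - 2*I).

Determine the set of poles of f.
The singularities of f are the zeros of the denominator. Factoring,
  z^2 - z + 2*I*z - 2*I = (z + 2*I)*(z - 1)
so the candidates are z = -2*I, z = 1.

Check the numerator P(z) = 2*z^2 + 2 at each one:
  P(-2*I) = -6 ≠ 0, so z = -2*I is a (simple) pole.
  P(1) = 4 ≠ 0, so z = 1 is a (simple) pole.

Poles of f: {-2*I, 1}

Final answer: {-2*I, 1}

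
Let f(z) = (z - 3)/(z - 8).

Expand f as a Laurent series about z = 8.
5/(z - 8) + 1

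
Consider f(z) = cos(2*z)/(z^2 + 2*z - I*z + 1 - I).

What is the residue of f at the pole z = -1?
Write f(z) = P(z)/Q(z) with P(z) = cos(2*z) and Q(z) = z^2 + 2*z - I*z + 1 - I.
The denominator factors as Q(z) = (z + 1 - I)*(z + 1), so z = -1 is a simple zero of Q and P is analytic there; z = -1 is therefore a simple pole and
  Res(f, z₀) = P(z₀)/Q'(z₀).

Q'(z) = 2*z + 2 - I, so Q'(-1) = -I.
P(-1) = cos(2).

Res(f, -1) = (cos(2))/(-I) = I*cos(2)

Final answer: I*cos(2)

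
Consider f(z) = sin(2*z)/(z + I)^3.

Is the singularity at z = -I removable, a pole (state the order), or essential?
Write f(z) = g(z)/(z + I)^3 with g(z) = sin(2*z).
g is entire and g(-I) = -I*sinh(2) ≠ 0, so no factor of (z + I) cancels: the Laurent expansion of f about z = -I starts at the power -3, i.e. lim_{z→z₀} (z - z₀)^3 f(z) = -I*sinh(2) is finite and nonzero.
So z = -I is a pole of order 3.

Final answer: pole of order 3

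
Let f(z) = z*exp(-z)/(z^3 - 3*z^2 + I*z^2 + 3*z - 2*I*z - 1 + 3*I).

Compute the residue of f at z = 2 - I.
Write f(z) = P(z)/Q(z) with P(z) = z*exp(-z) and Q(z) = z^3 - 3*z^2 + I*z^2 + 3*z - 2*I*z - 1 + 3*I.
The denominator factors as Q(z) = (z - 1 - I)*(z - 2 + I)*(z + I), so z = 2 - I is a simple zero of Q and P is analytic there; z = 2 - I is therefore a simple pole and
  Res(f, z₀) = P(z₀)/Q'(z₀).

Q'(z) = 3*z^2 - 6*z + 2*I*z + 3 - 2*I, so Q'(2 - I) = 2 - 4*I.
P(2 - I) = (2 - I)*exp(-2 + I).

Res(f, 2 - I) = ((2 - I)*exp(-2 + I))/(2 - 4*I) = (2/5 + 3*I/10)*exp(-2 + I)

Final answer: (2/5 + 3*I/10)*exp(-2 + I)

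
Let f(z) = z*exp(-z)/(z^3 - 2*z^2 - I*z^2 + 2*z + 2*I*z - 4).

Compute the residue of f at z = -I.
Write f(z) = P(z)/Q(z) with P(z) = z*exp(-z) and Q(z) = z^3 - 2*z^2 - I*z^2 + 2*z + 2*I*z - 4.
The denominator factors as Q(z) = (z - 2)*(z + I)*(z - 2*I), so z = -I is a simple zero of Q and P is analytic there; z = -I is therefore a simple pole and
  Res(f, z₀) = P(z₀)/Q'(z₀).

Q'(z) = 3*z^2 - 4*z - 2*I*z + 2 + 2*I, so Q'(-I) = -3 + 6*I.
P(-I) = -I*exp(I).

Res(f, -I) = (-I*exp(I))/(-3 + 6*I) = (-2/15 + I/15)*exp(I)

Final answer: (-2/15 + I/15)*exp(I)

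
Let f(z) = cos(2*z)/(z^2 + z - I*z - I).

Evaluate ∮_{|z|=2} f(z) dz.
By the residue theorem, ∮_C f(z) dz = 2πi · (sum of the residues of f at the poles inside |z| = 2).

The denominator factors as (z - I)*(z + 1), so the singularities of f are simple poles at z = I, z = -1.
  |I|² = 1 < 4 = 2², so this pole is inside the contour.
  |-1|² = 1 < 4 = 2², so this pole is inside the contour.

With P(z) = cos(2*z) and Q(z) = z^2 + z - I*z - I, each pole is simple, so Res(f, z₀) = P(z₀)/Q'(z₀) with Q'(z) = 2*z + 1 - I.
  Res(f, I) = P(I)/Q'(I) = (cosh(2))/(1 + I) = (1/2 - I/2)*cosh(2)
  Res(f, -1) = P(-1)/Q'(-1) = (cos(2))/(-1 - I) = (-1/2 + I/2)*cos(2)

Sum of residues inside C: (1/2 - I/2)*cosh(2) + (-1/2 + I/2)*cos(2)
∮_C f(z) dz = 2πi · ((1/2 - I/2)*cosh(2) + (-1/2 + I/2)*cos(2)) = pi*(-1 - I)*cos(2) + pi*(1 + I)*cosh(2)

Final answer: pi*(-1 - I)*cos(2) + pi*(1 + I)*cosh(2)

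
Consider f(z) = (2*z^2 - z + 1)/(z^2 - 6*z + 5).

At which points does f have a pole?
The singularities of f are the zeros of the denominator. Factoring,
  z^2 - 6*z + 5 = (z - 1)*(z - 5)
so the candidates are z = 1, z = 5.

Check the numerator P(z) = 2*z^2 - z + 1 at each one:
  P(1) = 2 ≠ 0, so z = 1 is a (simple) pole.
  P(5) = 46 ≠ 0, so z = 5 is a (simple) pole.

Poles of f: {1, 5}

Final answer: {1, 5}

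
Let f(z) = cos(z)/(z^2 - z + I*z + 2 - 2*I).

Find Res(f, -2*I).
Write f(z) = P(z)/Q(z) with P(z) = cos(z) and Q(z) = z^2 - z + I*z + 2 - 2*I.
The denominator factors as Q(z) = (z - 1 - I)*(z + 2*I), so z = -2*I is a simple zero of Q and P is analytic there; z = -2*I is therefore a simple pole and
  Res(f, z₀) = P(z₀)/Q'(z₀).

Q'(z) = 2*z - 1 + I, so Q'(-2*I) = -1 - 3*I.
P(-2*I) = cosh(2).

Res(f, -2*I) = (cosh(2))/(-1 - 3*I) = (-1/10 + 3*I/10)*cosh(2)

Final answer: (-1/10 + 3*I/10)*cosh(2)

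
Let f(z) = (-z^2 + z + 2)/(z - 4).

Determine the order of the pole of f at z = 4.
1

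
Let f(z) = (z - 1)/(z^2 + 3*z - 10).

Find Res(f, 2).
1/7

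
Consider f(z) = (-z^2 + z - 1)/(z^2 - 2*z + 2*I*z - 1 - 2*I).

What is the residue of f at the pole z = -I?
Write f(z) = P(z)/Q(z) with P(z) = -z^2 + z - 1 and Q(z) = z^2 - 2*z + 2*I*z - 1 - 2*I.
The denominator factors as Q(z) = (z - 2 + I)*(z + I), so z = -I is a simple zero of Q and P is analytic there; z = -I is therefore a simple pole and
  Res(f, z₀) = P(z₀)/Q'(z₀).

Q'(z) = 2*z - 2 + 2*I, so Q'(-I) = -2.
P(-I) = -I.

Res(f, -I) = (-I)/(-2) = I/2

Final answer: I/2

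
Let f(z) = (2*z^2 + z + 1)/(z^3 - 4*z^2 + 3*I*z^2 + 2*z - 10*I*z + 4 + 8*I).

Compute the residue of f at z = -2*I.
Write f(z) = P(z)/Q(z) with P(z) = 2*z^2 + z + 1 and Q(z) = z^3 - 4*z^2 + 3*I*z^2 + 2*z - 10*I*z + 4 + 8*I.
The denominator factors as Q(z) = (z - 2 + I)*(z + 2*I)*(z - 2), so z = -2*I is a simple zero of Q and P is analytic there; z = -2*I is therefore a simple pole and
  Res(f, z₀) = P(z₀)/Q'(z₀).

Q'(z) = 3*z^2 - 8*z + 6*I*z + 2 - 10*I, so Q'(-2*I) = 2 + 6*I.
P(-2*I) = -7 - 2*I.

Res(f, -2*I) = (-7 - 2*I)/(2 + 6*I) = -13/20 + 19*I/20

Final answer: -13/20 + 19*I/20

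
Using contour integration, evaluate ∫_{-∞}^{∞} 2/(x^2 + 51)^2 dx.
Let f(z) = 2/(z^2 + 51)^2. The denominator has no real zeros and deg Q - deg P = 4 ≥ 2, so the integral of f over the upper semicircle |z| = R tends to 0 as R → ∞. Closing the contour in the upper half-plane,
  ∫_{-∞}^{∞} f(x) dx = 2πi · Σ Res(f, z_k)  over the poles with Im z_k > 0.

Zeros of the denominator: z^2 + 51 = 0 gives z = ±sqrt(51)*I.
Upper half-plane: z = sqrt(51)*I (a pole of order 2).

Write f(z) = g(z)/(z - sqrt(51)*I)^2 with g(z) = 2/(z + sqrt(51)*I)^2. For a double pole, Res(f, z₀) = g'(z₀):
  g'(z) = -4/(z + sqrt(51)*I)^3
  Res(f, sqrt(51)*I) = g'(sqrt(51)*I) = -sqrt(51)*I/5202

∫_{-∞}^{∞} f(x) dx = 2πi · (-sqrt(51)*I/5202) = sqrt(51)*pi/2601

Final answer: sqrt(51)*pi/2601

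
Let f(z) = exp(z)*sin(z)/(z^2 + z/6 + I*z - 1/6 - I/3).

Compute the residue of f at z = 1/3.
Write f(z) = P(z)/Q(z) with P(z) = exp(z)*sin(z) and Q(z) = z^2 + z/6 + I*z - 1/6 - I/3.
The denominator factors as Q(z) = (z - 1/3)*(z + 1/2 + I), so z = 1/3 is a simple zero of Q and P is analytic there; z = 1/3 is therefore a simple pole and
  Res(f, z₀) = P(z₀)/Q'(z₀).

Q'(z) = 2*z + 1/6 + I, so Q'(1/3) = 5/6 + I.
P(1/3) = exp(1/3)*sin(1/3).

Res(f, 1/3) = (exp(1/3)*sin(1/3))/(5/6 + I) = (30/61 - 36*I/61)*exp(1/3)*sin(1/3)

Final answer: (30/61 - 36*I/61)*exp(1/3)*sin(1/3)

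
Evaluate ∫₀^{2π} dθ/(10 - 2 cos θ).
Call the integral J. The integrand is 2π-periodic and we integrate over a full period, so shifting θ does not change the value (θ → θ + π flips the sign of the trig term). Hence
  J = ∫₀^{2π} dθ/(10 + 2 cos θ).
Put z = e^{iθ}: then cos θ = (z + 1/z)/2, dθ = dz/(iz), and z runs once counterclockwise around |z| = 1:
  J = ∮_{|z|=1} 1/(10 + 2*(z + 1/z)/2) · dz/(iz) = (2/i) ∮_{|z|=1} dz/(2*z^2 + 20*z + 2).
The roots of 2*z^2 + 20*z + 2 are z = (-10 ± sqrt(10^2 - 2^2))/2, with sqrt(96) = 4*sqrt(6); their product is 1, so only z₊ = -5 + 2*sqrt(6) lies inside the unit circle (z₋ = -5 - 2*sqrt(6) lies outside).
z₊ is a simple zero of q(z) = 2*z^2 + 20*z + 2, so Res(1/q, z₊) = 1/q'(z₊) with q'(z) = 4*z + 20; and q'(z₊) = 2*(z₊ - z₋) = 8*sqrt(6).
Therefore J = (2/i) · 2πi · 1/(8*sqrt(6)) = 2*pi/(4*sqrt(6)) = sqrt(6)*pi/12

Final answer: sqrt(6)*pi/12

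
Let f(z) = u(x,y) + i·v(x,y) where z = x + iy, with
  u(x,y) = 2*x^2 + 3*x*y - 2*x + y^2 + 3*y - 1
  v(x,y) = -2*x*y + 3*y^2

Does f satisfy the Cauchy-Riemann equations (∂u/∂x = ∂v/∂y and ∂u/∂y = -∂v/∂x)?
∂u/∂x = 4*x + 3*y - 2
∂v/∂y = -2*x + 6*y
∂u/∂y = 3*x + 2*y + 3
∂v/∂x = -2*y
∂u/∂x ≠ ∂v/∂y and ∂u/∂y ≠ -∂v/∂x; the Cauchy-Riemann equations are not satisfied, so f is not analytic.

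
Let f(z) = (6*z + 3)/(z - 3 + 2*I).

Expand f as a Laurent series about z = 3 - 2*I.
Put w = z - (3 - 2*I), i.e. z = w + 3 - 2*I. The denominator is w, so it suffices to rewrite the numerator in powers of w.

P(z) = 6*z + 3
P(w + 3 - 2*I) = 21 - 12*I + 6*w

Dividing each term by w:
  f = (21 - 12*I)/w + 6

Substituting back w = z - 3 + 2*I:
  f(z) = (21 - 12*I)/(z - 3 + 2*I) + 6

The series is finite because the numerator is a polynomial; the negative powers form the principal part, and the coefficient of 1/(z - 3 + 2*I) gives Res(f, 3 - 2*I) = 21 - 12*I.

Final answer: (21 - 12*I)/(z - 3 + 2*I) + 6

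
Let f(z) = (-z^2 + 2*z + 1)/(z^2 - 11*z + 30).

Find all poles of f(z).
The singularities of f are the zeros of the denominator. Factoring,
  z^2 - 11*z + 30 = (z - 5)*(z - 6)
so the candidates are z = 5, z = 6.

Check the numerator P(z) = -z^2 + 2*z + 1 at each one:
  P(5) = -14 ≠ 0, so z = 5 is a (simple) pole.
  P(6) = -23 ≠ 0, so z = 6 is a (simple) pole.

Poles of f: {5, 6}

Final answer: {5, 6}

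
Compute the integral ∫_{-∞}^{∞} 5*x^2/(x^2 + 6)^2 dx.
5*sqrt(6)*pi/12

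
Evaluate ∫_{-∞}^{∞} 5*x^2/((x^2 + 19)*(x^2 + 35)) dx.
Let f(z) = 5*z^2/((z^2 + 19)*(z^2 + 35)). The denominator has no real zeros and deg Q - deg P = 2 ≥ 2, so the integral of f over the upper semicircle |z| = R tends to 0 as R → ∞. Closing the contour in the upper half-plane,
  ∫_{-∞}^{∞} f(x) dx = 2πi · Σ Res(f, z_k)  over the poles with Im z_k > 0.

Zeros of the denominator: z^2 + 19 = 0 gives z = ±sqrt(19)*I; z^2 + 35 = 0 gives z = ±sqrt(35)*I.
Upper half-plane: z = sqrt(19)*I, z = sqrt(35)*I (simple).

Each pole is a simple zero of Q(z) = z^4 + 54*z^2 + 665, so Res(f, z₀) = P(z₀)/Q'(z₀) with P(z) = 5*z^2, Q'(z) = 4*z^3 + 108*z:
  Res(f, sqrt(19)*I) = (-95)/(32*sqrt(19)*I) = 5*sqrt(19)*I/32
  Res(f, sqrt(35)*I) = (-175)/(-32*sqrt(35)*I) = -5*sqrt(35)*I/32

Sum of residues: 5*I*(-sqrt(35) + sqrt(19))/32
∫_{-∞}^{∞} f(x) dx = 2πi · (5*I*(-sqrt(35) + sqrt(19))/32) = 5*pi*(-sqrt(19) + sqrt(35))/16

Final answer: 5*pi*(-sqrt(19) + sqrt(35))/16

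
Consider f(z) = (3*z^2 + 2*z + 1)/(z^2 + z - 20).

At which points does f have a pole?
The singularities of f are the zeros of the denominator. Factoring,
  z^2 + z - 20 = (z + 5)*(z - 4)
so the candidates are z = -5, z = 4.

Check the numerator P(z) = 3*z^2 + 2*z + 1 at each one:
  P(-5) = 66 ≠ 0, so z = -5 is a (simple) pole.
  P(4) = 57 ≠ 0, so z = 4 is a (simple) pole.

Poles of f: {-5, 4}

Final answer: {-5, 4}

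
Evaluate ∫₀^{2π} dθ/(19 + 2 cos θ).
2*sqrt(357)*pi/357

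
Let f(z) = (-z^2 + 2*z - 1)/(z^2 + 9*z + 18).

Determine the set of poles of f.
The singularities of f are the zeros of the denominator. Factoring,
  z^2 + 9*z + 18 = (z + 6)*(z + 3)
so the candidates are z = -6, z = -3.

Check the numerator P(z) = -z^2 + 2*z - 1 at each one:
  P(-6) = -49 ≠ 0, so z = -6 is a (simple) pole.
  P(-3) = -16 ≠ 0, so z = -3 is a (simple) pole.

Poles of f: {-6, -3}

Final answer: {-6, -3}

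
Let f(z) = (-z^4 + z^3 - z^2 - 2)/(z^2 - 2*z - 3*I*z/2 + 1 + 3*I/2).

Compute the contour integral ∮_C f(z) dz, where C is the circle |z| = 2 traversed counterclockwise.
By the residue theorem, ∮_C f(z) dz = 2πi · (sum of the residues of f at the poles inside |z| = 2).

The denominator factors as (z - 1 - 3*I/2)*(z - 1), so the singularities of f are simple poles at z = 1 + 3*I/2, z = 1.
  |1 + 3*I/2|² = 13/4 < 4 = 2², so this pole is inside the contour.
  |1|² = 1 < 4 = 2², so this pole is inside the contour.

With P(z) = -z^4 + z^3 - z^2 - 2 and Q(z) = z^2 - 2*z - 3*I*z/2 + 1 + 3*I/2, each pole is simple, so Res(f, z₀) = P(z₀)/Q'(z₀) with Q'(z) = 2*z - 2 - 3*I/2.
  Res(f, 1 + 3*I/2) = P(1 + 3*I/2)/Q'(1 + 3*I/2) = (15/16 + 45*I/8)/(3*I/2) = 15/4 - 5*I/8
  Res(f, 1) = P(1)/Q'(1) = (-3)/(-3*I/2) = -2*I

Sum of residues inside C: 15/4 - 21*I/8
∮_C f(z) dz = 2πi · (15/4 - 21*I/8) = pi*(21/4 + 15*I/2)

Final answer: pi*(21/4 + 15*I/2)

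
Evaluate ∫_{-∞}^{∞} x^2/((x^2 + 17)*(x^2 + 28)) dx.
Let f(z) = z^2/((z^2 + 17)*(z^2 + 28)). The denominator has no real zeros and deg Q - deg P = 2 ≥ 2, so the integral of f over the upper semicircle |z| = R tends to 0 as R → ∞. Closing the contour in the upper half-plane,
  ∫_{-∞}^{∞} f(x) dx = 2πi · Σ Res(f, z_k)  over the poles with Im z_k > 0.

Zeros of the denominator: z^2 + 28 = 0 gives z = ±2*sqrt(7)*I; z^2 + 17 = 0 gives z = ±sqrt(17)*I.
Upper half-plane: z = sqrt(17)*I, z = 2*sqrt(7)*I (simple).

Each pole is a simple zero of Q(z) = z^4 + 45*z^2 + 476, so Res(f, z₀) = P(z₀)/Q'(z₀) with P(z) = z^2, Q'(z) = 4*z^3 + 90*z:
  Res(f, sqrt(17)*I) = (-17)/(22*sqrt(17)*I) = sqrt(17)*I/22
  Res(f, 2*sqrt(7)*I) = (-28)/(-44*sqrt(7)*I) = -sqrt(7)*I/11

Sum of residues: I*(-2*sqrt(7) + sqrt(17))/22
∫_{-∞}^{∞} f(x) dx = 2πi · (I*(-2*sqrt(7) + sqrt(17))/22) = pi*(-sqrt(17) + 2*sqrt(7))/11

Final answer: pi*(-sqrt(17) + 2*sqrt(7))/11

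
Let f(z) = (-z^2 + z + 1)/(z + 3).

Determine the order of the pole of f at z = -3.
Factor the denominator:
  z + 3 = (z + 3)

The numerator P(z) = -z^2 + z + 1 has P(-3) = -11 ≠ 0, so no factor of (z + 3) cancels.
Near z = -3 we can therefore write f(z) = g(z)/(z + 3) with g analytic at -3 and g(-3) ≠ 0 (g is just the numerator).

Hence z = -3 is a pole of order 1.

Final answer: 1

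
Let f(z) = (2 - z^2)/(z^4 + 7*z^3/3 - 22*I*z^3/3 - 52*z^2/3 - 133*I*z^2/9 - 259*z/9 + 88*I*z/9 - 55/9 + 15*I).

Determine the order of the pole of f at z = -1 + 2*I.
Factor the denominator:
  z^4 + 7*z^3/3 - 22*I*z^3/3 - 52*z^2/3 - 133*I*z^2/9 - 259*z/9 + 88*I*z/9 - 55/9 + 15*I = (z + 1 - 2*I)^2*(z + 1 - I/3)*(z - 2/3 - 3*I)

The numerator P(z) = 2 - z^2 has P(-1 + 2*I) = 5 + 4*I ≠ 0, so no factor of (z + 1 - 2*I) cancels.
Near z = -1 + 2*I we can therefore write f(z) = g(z)/(z + 1 - 2*I)^2 with g analytic at -1 + 2*I and g(-1 + 2*I) ≠ 0 (g is the numerator divided by the remaining denominator factors).

Hence z = -1 + 2*I is a pole of order 2.

Final answer: 2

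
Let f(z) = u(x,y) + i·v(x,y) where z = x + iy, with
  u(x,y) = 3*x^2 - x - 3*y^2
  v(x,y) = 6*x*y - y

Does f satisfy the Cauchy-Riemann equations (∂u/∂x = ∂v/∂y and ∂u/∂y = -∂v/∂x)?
∂u/∂x = 6*x - 1
∂v/∂y = 6*x - 1
∂u/∂y = -6*y
∂v/∂x = 6*y
∂u/∂x = ∂v/∂y and ∂u/∂y = -∂v/∂x hold identically; f is analytic.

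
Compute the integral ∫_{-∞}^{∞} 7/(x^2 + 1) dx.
7*pi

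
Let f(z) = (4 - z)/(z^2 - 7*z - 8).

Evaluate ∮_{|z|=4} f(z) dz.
-10*I*pi/9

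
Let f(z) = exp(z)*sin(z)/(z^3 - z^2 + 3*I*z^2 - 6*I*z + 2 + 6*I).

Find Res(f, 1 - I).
Write f(z) = P(z)/Q(z) with P(z) = exp(z)*sin(z) and Q(z) = z^3 - z^2 + 3*I*z^2 - 6*I*z + 2 + 6*I.
The denominator factors as Q(z) = (z - 1 + I)*(z - 1 - I)*(z + 1 + 3*I), so z = 1 - I is a simple zero of Q and P is analytic there; z = 1 - I is therefore a simple pole and
  Res(f, z₀) = P(z₀)/Q'(z₀).

Q'(z) = 3*z^2 - 2*z + 6*I*z - 6*I, so Q'(1 - I) = 4 - 4*I.
P(1 - I) = exp(1 - I)*sin(1 - I).

Res(f, 1 - I) = (exp(1 - I)*sin(1 - I))/(4 - 4*I) = (1/8 + I/8)*exp(1 - I)*sin(1 - I)

Final answer: (1/8 + I/8)*exp(1 - I)*sin(1 - I)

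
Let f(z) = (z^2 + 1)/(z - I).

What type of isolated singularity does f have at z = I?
The numerator vanishes at z = I ((I)^2 = -1), so it is divisible by z - I:
  z^2 + 1 = (z - I)*(z + I)
Hence for z ≠ I, f(z) = z + I, a polynomial, and lim_{z→I} f(z) = 2*I is finite.
So the singularity is removable.

Final answer: removable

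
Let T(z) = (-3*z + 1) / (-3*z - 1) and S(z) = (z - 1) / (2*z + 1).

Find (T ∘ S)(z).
(T ∘ S)(z) = T(S(z)) = ((-3)*S(z) + (1))/((-3)*S(z) + (-1)). Multiply numerator and denominator by 2*z + 1:
  numerator:   (-3)*(z - 1) + (1)*(2*z + 1) = -z + 4
  denominator: (-3)*(z - 1) + (-1)*(2*z + 1) = -5*z + 2
(T ∘ S)(z) = (-z + 4)/(-5*z + 2) = (z - 4)/(5*z - 2)

Final answer: (z - 4)/(5*z - 2)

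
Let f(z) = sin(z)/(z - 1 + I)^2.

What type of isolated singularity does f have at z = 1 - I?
pole of order 2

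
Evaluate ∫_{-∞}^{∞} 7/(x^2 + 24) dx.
Let f(z) = 7/(z^2 + 24). The denominator has no real zeros and deg Q - deg P = 2 ≥ 2, so the integral of f over the upper semicircle |z| = R tends to 0 as R → ∞. Closing the contour in the upper half-plane,
  ∫_{-∞}^{∞} f(x) dx = 2πi · Σ Res(f, z_k)  over the poles with Im z_k > 0.

Zeros of the denominator: z^2 + 24 = 0 gives z = ±2*sqrt(6)*I.
Upper half-plane: z = 2*sqrt(6)*I (simple).

Each pole is a simple zero of Q(z) = z^2 + 24, so Res(f, z₀) = P(z₀)/Q'(z₀) with P(z) = 7, Q'(z) = 2*z:
  Res(f, 2*sqrt(6)*I) = (7)/(4*sqrt(6)*I) = -7*sqrt(6)*I/24

∫_{-∞}^{∞} f(x) dx = 2πi · (-7*sqrt(6)*I/24) = 7*sqrt(6)*pi/12

Final answer: 7*sqrt(6)*pi/12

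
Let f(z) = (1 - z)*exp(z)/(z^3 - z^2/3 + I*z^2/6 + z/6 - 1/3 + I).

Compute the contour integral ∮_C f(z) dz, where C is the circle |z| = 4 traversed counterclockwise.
pi*(-276/377 - 180*I/377)*exp(I) + pi*(-276/1313 - 336*I/1313)*exp(1 - I/2) + pi*(2760/2929 + 2148*I/2929)*exp(-2/3 - 2*I/3)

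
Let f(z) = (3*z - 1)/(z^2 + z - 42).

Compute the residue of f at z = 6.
Write f(z) = P(z)/Q(z) with P(z) = 3*z - 1 and Q(z) = z^2 + z - 42.
The denominator factors as Q(z) = (z + 7)*(z - 6), so z = 6 is a simple zero of Q and P is analytic there; z = 6 is therefore a simple pole and
  Res(f, z₀) = P(z₀)/Q'(z₀).

Q'(z) = 2*z + 1, so Q'(6) = 13.
P(6) = 17.

Res(f, 6) = (17)/(13) = 17/13

Final answer: 17/13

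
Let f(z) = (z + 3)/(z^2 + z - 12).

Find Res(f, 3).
6/7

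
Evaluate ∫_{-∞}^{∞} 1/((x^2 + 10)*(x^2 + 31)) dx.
Let f(z) = 1/((z^2 + 10)*(z^2 + 31)). The denominator has no real zeros and deg Q - deg P = 4 ≥ 2, so the integral of f over the upper semicircle |z| = R tends to 0 as R → ∞. Closing the contour in the upper half-plane,
  ∫_{-∞}^{∞} f(x) dx = 2πi · Σ Res(f, z_k)  over the poles with Im z_k > 0.

Zeros of the denominator: z^2 + 10 = 0 gives z = ±sqrt(10)*I; z^2 + 31 = 0 gives z = ±sqrt(31)*I.
Upper half-plane: z = sqrt(10)*I, z = sqrt(31)*I (simple).

Each pole is a simple zero of Q(z) = z^4 + 41*z^2 + 310, so Res(f, z₀) = P(z₀)/Q'(z₀) with P(z) = 1, Q'(z) = 4*z^3 + 82*z:
  Res(f, sqrt(10)*I) = (1)/(42*sqrt(10)*I) = -sqrt(10)*I/420
  Res(f, sqrt(31)*I) = (1)/(-42*sqrt(31)*I) = sqrt(31)*I/1302

Sum of residues: I*(-sqrt(10)/420 + sqrt(31)/1302)
∫_{-∞}^{∞} f(x) dx = 2πi · (I*(-sqrt(10)/420 + sqrt(31)/1302)) = pi*(-10*sqrt(31) + 31*sqrt(10))/6510

Final answer: pi*(-10*sqrt(31) + 31*sqrt(10))/6510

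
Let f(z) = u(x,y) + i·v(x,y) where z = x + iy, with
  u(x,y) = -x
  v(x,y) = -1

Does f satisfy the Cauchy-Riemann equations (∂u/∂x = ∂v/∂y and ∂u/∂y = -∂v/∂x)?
∂u/∂x = -1
∂v/∂y = 0
∂u/∂y = 0
∂v/∂x = 0
∂u/∂x ≠ ∂v/∂y; the Cauchy-Riemann equations are not satisfied, so f is not analytic.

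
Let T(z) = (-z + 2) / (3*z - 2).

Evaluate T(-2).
Substitute z = -2:
  numerator:   -(-2) + 2 = 4
  denominator: 3*(-2) - 2 = -8
T(-2) = (4)/(-8) = -1/2

Final answer: -1/2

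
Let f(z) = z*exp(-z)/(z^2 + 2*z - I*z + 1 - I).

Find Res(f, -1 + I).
Write f(z) = P(z)/Q(z) with P(z) = z*exp(-z) and Q(z) = z^2 + 2*z - I*z + 1 - I.
The denominator factors as Q(z) = (z + 1 - I)*(z + 1), so z = -1 + I is a simple zero of Q and P is analytic there; z = -1 + I is therefore a simple pole and
  Res(f, z₀) = P(z₀)/Q'(z₀).

Q'(z) = 2*z + 2 - I, so Q'(-1 + I) = I.
P(-1 + I) = (-1 + I)*exp(1 - I).

Res(f, -1 + I) = ((-1 + I)*exp(1 - I))/(I) = (1 + I)*exp(1 - I)

Final answer: (1 + I)*exp(1 - I)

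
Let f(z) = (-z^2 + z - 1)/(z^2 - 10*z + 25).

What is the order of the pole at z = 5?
Factor the denominator:
  z^2 - 10*z + 25 = (z - 5)^2

The numerator P(z) = -z^2 + z - 1 has P(5) = -21 ≠ 0, so no factor of (z - 5) cancels.
Near z = 5 we can therefore write f(z) = g(z)/(z - 5)^2 with g analytic at 5 and g(5) ≠ 0 (g is just the numerator).

Hence z = 5 is a pole of order 2.

Final answer: 2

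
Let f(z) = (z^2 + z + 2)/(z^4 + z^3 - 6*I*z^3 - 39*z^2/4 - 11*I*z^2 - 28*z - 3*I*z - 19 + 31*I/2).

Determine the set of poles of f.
The singularities of f are the zeros of the denominator. Factoring,
  z^4 + z^3 - 6*I*z^3 - 39*z^2/4 - 11*I*z^2 - 28*z - 3*I*z - 19 + 31*I/2 = (z + 1 - I)*(z + 3/2 + I)*(z - 1/2 - 3*I)*(z - 1 - 3*I)
so the candidates are z = -1 + I, z = -3/2 - I, z = 1/2 + 3*I, z = 1 + 3*I.

Check the numerator P(z) = z^2 + z + 2 at each one:
  P(-1 + I) = 1 - I ≠ 0, so z = -1 + I is a (simple) pole.
  P(-3/2 - I) = 7/4 + 2*I ≠ 0, so z = -3/2 - I is a (simple) pole.
  P(1/2 + 3*I) = -25/4 + 6*I ≠ 0, so z = 1/2 + 3*I is a (simple) pole.
  P(1 + 3*I) = -5 + 9*I ≠ 0, so z = 1 + 3*I is a (simple) pole.

Poles of f: {-3/2 - I, -1 + I, 1/2 + 3*I, 1 + 3*I}

Final answer: {-3/2 - I, -1 + I, 1/2 + 3*I, 1 + 3*I}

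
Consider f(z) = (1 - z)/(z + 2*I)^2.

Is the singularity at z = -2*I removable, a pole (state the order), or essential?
Write f(z) = g(z)/(z + 2*I)^2 with g(z) = 1 - z.
g is entire and g(-2*I) = 1 + 2*I ≠ 0, so no factor of (z + 2*I) cancels: the Laurent expansion of f about z = -2*I starts at the power -2, i.e. lim_{z→z₀} (z - z₀)^2 f(z) = 1 + 2*I is finite and nonzero.
So z = -2*I is a pole of order 2.

Final answer: pole of order 2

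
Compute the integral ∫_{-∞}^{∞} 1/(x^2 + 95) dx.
sqrt(95)*pi/95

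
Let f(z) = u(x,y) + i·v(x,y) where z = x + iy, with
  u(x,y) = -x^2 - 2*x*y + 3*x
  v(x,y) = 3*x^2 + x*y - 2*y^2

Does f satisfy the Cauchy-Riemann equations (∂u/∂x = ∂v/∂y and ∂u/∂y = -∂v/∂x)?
∂u/∂x = -2*x - 2*y + 3
∂v/∂y = x - 4*y
∂u/∂y = -2*x
∂v/∂x = 6*x + y
∂u/∂x ≠ ∂v/∂y and ∂u/∂y ≠ -∂v/∂x; the Cauchy-Riemann equations are not satisfied, so f is not analytic.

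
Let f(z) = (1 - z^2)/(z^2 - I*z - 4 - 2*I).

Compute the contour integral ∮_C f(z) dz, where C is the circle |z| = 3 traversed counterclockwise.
By the residue theorem, ∮_C f(z) dz = 2πi · (sum of the residues of f at the poles inside |z| = 3).

The denominator factors as (z - 2 - I)*(z + 2), so the singularities of f are simple poles at z = 2 + I, z = -2.
  |2 + I|² = 5 < 9 = 3², so this pole is inside the contour.
  |-2|² = 4 < 9 = 3², so this pole is inside the contour.

With P(z) = 1 - z^2 and Q(z) = z^2 - I*z - 4 - 2*I, each pole is simple, so Res(f, z₀) = P(z₀)/Q'(z₀) with Q'(z) = 2*z - I.
  Res(f, 2 + I) = P(2 + I)/Q'(2 + I) = (-2 - 4*I)/(4 + I) = -12/17 - 14*I/17
  Res(f, -2) = P(-2)/Q'(-2) = (-3)/(-4 - I) = 12/17 - 3*I/17

Sum of residues inside C: -I
∮_C f(z) dz = 2πi · (-I) = 2*pi

Final answer: 2*pi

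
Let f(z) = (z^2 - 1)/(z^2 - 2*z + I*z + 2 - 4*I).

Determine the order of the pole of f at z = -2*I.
Factor the denominator:
  z^2 - 2*z + I*z + 2 - 4*I = (z + 2*I)*(z - 2 - I)

The numerator P(z) = z^2 - 1 has P(-2*I) = -5 ≠ 0, so no factor of (z + 2*I) cancels.
Near z = -2*I we can therefore write f(z) = g(z)/(z + 2*I) with g analytic at -2*I and g(-2*I) ≠ 0 (g is the numerator divided by the remaining denominator factors).

Hence z = -2*I is a pole of order 1.

Final answer: 1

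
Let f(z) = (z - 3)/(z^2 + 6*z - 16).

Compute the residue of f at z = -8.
11/10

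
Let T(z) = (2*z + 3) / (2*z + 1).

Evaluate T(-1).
-1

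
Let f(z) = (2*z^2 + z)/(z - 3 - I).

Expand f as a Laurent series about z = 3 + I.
Put w = z - (3 + I), i.e. z = w + 3 + I. The denominator is w, so it suffices to rewrite the numerator in powers of w.

P(z) = 2*z^2 + z
P(w + 3 + I) = 19 + 13*I + (13 + 4*I)*w + 2*w^2

Dividing each term by w:
  f = (19 + 13*I)/w + 13 + 4*I + 2*w

Substituting back w = z - 3 - I:
  f(z) = (19 + 13*I)/(z - 3 - I) + 13 + 4*I + 2*(z - 3 - I)

The series is finite because the numerator is a polynomial; the negative powers form the principal part, and the coefficient of 1/(z - 3 - I) gives Res(f, 3 + I) = 19 + 13*I.

Final answer: (19 + 13*I)/(z - 3 - I) + 13 + 4*I + 2*(z - 3 - I)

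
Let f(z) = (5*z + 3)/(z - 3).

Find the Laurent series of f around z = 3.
Put w = z - (3), i.e. z = w + 3. The denominator is w, so it suffices to rewrite the numerator in powers of w.

P(z) = 5*z + 3
P(w + 3) = 18 + 5*w

Dividing each term by w:
  f = 18/w + 5

Substituting back w = z - 3:
  f(z) = 18/(z - 3) + 5

The series is finite because the numerator is a polynomial; the negative powers form the principal part, and the coefficient of 1/(z - 3) gives Res(f, 3) = 18.

Final answer: 18/(z - 3) + 5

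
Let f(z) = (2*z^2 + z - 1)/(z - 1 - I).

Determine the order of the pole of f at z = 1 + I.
Factor the denominator:
  z - 1 - I = (z - 1 - I)

The numerator P(z) = 2*z^2 + z - 1 has P(1 + I) = 5*I ≠ 0, so no factor of (z - 1 - I) cancels.
Near z = 1 + I we can therefore write f(z) = g(z)/(z - 1 - I) with g analytic at 1 + I and g(1 + I) ≠ 0 (g is just the numerator).

Hence z = 1 + I is a pole of order 1.

Final answer: 1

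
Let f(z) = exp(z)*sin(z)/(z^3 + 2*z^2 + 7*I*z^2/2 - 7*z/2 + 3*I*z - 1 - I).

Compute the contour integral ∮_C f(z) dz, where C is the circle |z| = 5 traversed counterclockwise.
pi*(-24/25 - 32*I/25)*exp(-I/2)*sinh(1/2) + pi*(-8/25 - 4*I/25)*exp(-2 - 2*I)*sin(2 + 2*I) + pi*(4/5 + 8*I/5)*exp(-I)*sinh(1)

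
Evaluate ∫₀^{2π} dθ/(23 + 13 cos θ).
Let J = ∫₀^{2π} dθ/(23 + 13 cos θ).
Put z = e^{iθ}: then cos θ = (z + 1/z)/2, dθ = dz/(iz), and z runs once counterclockwise around |z| = 1:
  J = ∮_{|z|=1} 1/(23 + 13*(z + 1/z)/2) · dz/(iz) = (2/i) ∮_{|z|=1} dz/(13*z^2 + 46*z + 13).
The roots of 13*z^2 + 46*z + 13 are z = (-23 ± sqrt(23^2 - 13^2))/13, with sqrt(360) = 6*sqrt(10); their product is 1, so only z₊ = -23/13 + 6*sqrt(10)/13 lies inside the unit circle (z₋ = -23/13 - 6*sqrt(10)/13 lies outside).
z₊ is a simple zero of q(z) = 13*z^2 + 46*z + 13, so Res(1/q, z₊) = 1/q'(z₊) with q'(z) = 26*z + 46; and q'(z₊) = 13*(z₊ - z₋) = 12*sqrt(10).
Therefore J = (2/i) · 2πi · 1/(12*sqrt(10)) = 2*pi/(6*sqrt(10)) = sqrt(10)*pi/30

Final answer: sqrt(10)*pi/30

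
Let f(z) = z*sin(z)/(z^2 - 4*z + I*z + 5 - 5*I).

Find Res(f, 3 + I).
Write f(z) = P(z)/Q(z) with P(z) = z*sin(z) and Q(z) = z^2 - 4*z + I*z + 5 - 5*I.
The denominator factors as Q(z) = (z - 3 - I)*(z - 1 + 2*I), so z = 3 + I is a simple zero of Q and P is analytic there; z = 3 + I is therefore a simple pole and
  Res(f, z₀) = P(z₀)/Q'(z₀).

Q'(z) = 2*z - 4 + I, so Q'(3 + I) = 2 + 3*I.
P(3 + I) = (3 + I)*sin(3 + I).

Res(f, 3 + I) = ((3 + I)*sin(3 + I))/(2 + 3*I) = (9/13 - 7*I/13)*sin(3 + I)

Final answer: (9/13 - 7*I/13)*sin(3 + I)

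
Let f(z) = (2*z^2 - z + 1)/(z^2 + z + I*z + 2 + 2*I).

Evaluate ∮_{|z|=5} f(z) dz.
By the residue theorem, ∮_C f(z) dz = 2πi · (sum of the residues of f at the poles inside |z| = 5).

The denominator factors as (z + 1 - I)*(z + 2*I), so the singularities of f are simple poles at z = -1 + I, z = -2*I.
  |-1 + I|² = 2 < 25 = 5², so this pole is inside the contour.
  |-2*I|² = 4 < 25 = 5², so this pole is inside the contour.

With P(z) = 2*z^2 - z + 1 and Q(z) = z^2 + z + I*z + 2 + 2*I, each pole is simple, so Res(f, z₀) = P(z₀)/Q'(z₀) with Q'(z) = 2*z + 1 + I.
  Res(f, -1 + I) = P(-1 + I)/Q'(-1 + I) = (2 - 5*I)/(-1 + 3*I) = -17/10 - I/10
  Res(f, -2*I) = P(-2*I)/Q'(-2*I) = (-7 + 2*I)/(1 - 3*I) = -13/10 - 19*I/10

Sum of residues inside C: -3 - 2*I
∮_C f(z) dz = 2πi · (-3 - 2*I) = pi*(4 - 6*I)

Final answer: pi*(4 - 6*I)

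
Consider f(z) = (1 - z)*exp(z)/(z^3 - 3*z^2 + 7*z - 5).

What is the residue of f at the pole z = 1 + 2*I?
Write f(z) = P(z)/Q(z) with P(z) = (1 - z)*exp(z) and Q(z) = z^3 - 3*z^2 + 7*z - 5.
The denominator factors as Q(z) = (z - 1 - 2*I)*(z - 1)*(z - 1 + 2*I), so z = 1 + 2*I is a simple zero of Q and P is analytic there; z = 1 + 2*I is therefore a simple pole and
  Res(f, z₀) = P(z₀)/Q'(z₀).

Q'(z) = 3*z^2 - 6*z + 7, so Q'(1 + 2*I) = -8.
P(1 + 2*I) = -2*I*exp(1 + 2*I).

Res(f, 1 + 2*I) = (-2*I*exp(1 + 2*I))/(-8) = I*exp(1 + 2*I)/4

Final answer: I*exp(1 + 2*I)/4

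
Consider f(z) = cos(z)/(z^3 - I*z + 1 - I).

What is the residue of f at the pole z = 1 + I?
Write f(z) = P(z)/Q(z) with P(z) = cos(z) and Q(z) = z^3 - I*z + 1 - I.
The denominator factors as Q(z) = (z + 1)*(z + I)*(z - 1 - I), so z = 1 + I is a simple zero of Q and P is analytic there; z = 1 + I is therefore a simple pole and
  Res(f, z₀) = P(z₀)/Q'(z₀).

Q'(z) = 3*z^2 - I, so Q'(1 + I) = 5*I.
P(1 + I) = cos(1 + I).

Res(f, 1 + I) = (cos(1 + I))/(5*I) = -I*cos(1 + I)/5

Final answer: -I*cos(1 + I)/5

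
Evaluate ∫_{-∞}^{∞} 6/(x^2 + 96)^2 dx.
Let f(z) = 6/(z^2 + 96)^2. The denominator has no real zeros and deg Q - deg P = 4 ≥ 2, so the integral of f over the upper semicircle |z| = R tends to 0 as R → ∞. Closing the contour in the upper half-plane,
  ∫_{-∞}^{∞} f(x) dx = 2πi · Σ Res(f, z_k)  over the poles with Im z_k > 0.

Zeros of the denominator: z^2 + 96 = 0 gives z = ±4*sqrt(6)*I.
Upper half-plane: z = 4*sqrt(6)*I (a pole of order 2).

Write f(z) = g(z)/(z - 4*sqrt(6)*I)^2 with g(z) = 6/(z + 4*sqrt(6)*I)^2. For a double pole, Res(f, z₀) = g'(z₀):
  g'(z) = -12/(z + 4*sqrt(6)*I)^3
  Res(f, 4*sqrt(6)*I) = g'(4*sqrt(6)*I) = -sqrt(6)*I/1536

∫_{-∞}^{∞} f(x) dx = 2πi · (-sqrt(6)*I/1536) = sqrt(6)*pi/768

Final answer: sqrt(6)*pi/768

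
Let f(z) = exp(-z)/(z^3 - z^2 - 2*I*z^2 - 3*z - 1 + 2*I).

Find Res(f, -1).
exp(1)*(1/10 - I/5)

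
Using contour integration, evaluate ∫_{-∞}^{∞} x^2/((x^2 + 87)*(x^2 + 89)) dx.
Let f(z) = z^2/((z^2 + 87)*(z^2 + 89)). The denominator has no real zeros and deg Q - deg P = 2 ≥ 2, so the integral of f over the upper semicircle |z| = R tends to 0 as R → ∞. Closing the contour in the upper half-plane,
  ∫_{-∞}^{∞} f(x) dx = 2πi · Σ Res(f, z_k)  over the poles with Im z_k > 0.

Zeros of the denominator: z^2 + 87 = 0 gives z = ±sqrt(87)*I; z^2 + 89 = 0 gives z = ±sqrt(89)*I.
Upper half-plane: z = sqrt(87)*I, z = sqrt(89)*I (simple).

Each pole is a simple zero of Q(z) = z^4 + 176*z^2 + 7743, so Res(f, z₀) = P(z₀)/Q'(z₀) with P(z) = z^2, Q'(z) = 4*z^3 + 352*z:
  Res(f, sqrt(87)*I) = (-87)/(4*sqrt(87)*I) = sqrt(87)*I/4
  Res(f, sqrt(89)*I) = (-89)/(-4*sqrt(89)*I) = -sqrt(89)*I/4

Sum of residues: I*(-sqrt(89) + sqrt(87))/4
∫_{-∞}^{∞} f(x) dx = 2πi · (I*(-sqrt(89) + sqrt(87))/4) = pi*(-sqrt(87) + sqrt(89))/2

Final answer: pi*(-sqrt(87) + sqrt(89))/2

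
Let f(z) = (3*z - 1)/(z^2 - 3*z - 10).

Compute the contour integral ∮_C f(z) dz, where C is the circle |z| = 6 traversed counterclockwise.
6*I*pi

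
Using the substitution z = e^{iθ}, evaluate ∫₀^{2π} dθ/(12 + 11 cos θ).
Let J = ∫₀^{2π} dθ/(12 + 11 cos θ).
Put z = e^{iθ}: then cos θ = (z + 1/z)/2, dθ = dz/(iz), and z runs once counterclockwise around |z| = 1:
  J = ∮_{|z|=1} 1/(12 + 11*(z + 1/z)/2) · dz/(iz) = (2/i) ∮_{|z|=1} dz/(11*z^2 + 24*z + 11).
The roots of 11*z^2 + 24*z + 11 are z = (-12 ± sqrt(12^2 - 11^2))/11, with sqrt(23) = sqrt(23); their product is 1, so only z₊ = -12/11 + sqrt(23)/11 lies inside the unit circle (z₋ = -12/11 - sqrt(23)/11 lies outside).
z₊ is a simple zero of q(z) = 11*z^2 + 24*z + 11, so Res(1/q, z₊) = 1/q'(z₊) with q'(z) = 22*z + 24; and q'(z₊) = 11*(z₊ - z₋) = 2*sqrt(23).
Therefore J = (2/i) · 2πi · 1/(2*sqrt(23)) = 2*pi/(sqrt(23)) = 2*sqrt(23)*pi/23

Final answer: 2*sqrt(23)*pi/23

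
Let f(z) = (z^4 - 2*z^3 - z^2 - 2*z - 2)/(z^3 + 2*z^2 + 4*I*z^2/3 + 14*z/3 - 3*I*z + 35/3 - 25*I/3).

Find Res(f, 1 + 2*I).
Write f(z) = P(z)/Q(z) with P(z) = z^4 - 2*z^3 - z^2 - 2*z - 2 and Q(z) = z^3 + 2*z^2 + 4*I*z^2/3 + 14*z/3 - 3*I*z + 35/3 - 25*I/3.
The denominator factors as Q(z) = (z - 1 - 2*I)*(z + 2 + I/3)*(z + 1 + 3*I), so z = 1 + 2*I is a simple zero of Q and P is analytic there; z = 1 + 2*I is therefore a simple pole and
  Res(f, z₀) = P(z₀)/Q'(z₀).

Q'(z) = 3*z^2 + 4*z + 8*I*z/3 + 14/3 - 3*I, so Q'(1 + 2*I) = -17/3 + 59*I/3.
P(1 + 2*I) = 14 - 28*I.

Res(f, 1 + 2*I) = (14 - 28*I)/(-17/3 + 59*I/3) = -567/377 - 105*I/377

Final answer: -567/377 - 105*I/377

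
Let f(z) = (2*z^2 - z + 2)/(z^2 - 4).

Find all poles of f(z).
The singularities of f are the zeros of the denominator. Factoring,
  z^2 - 4 = (z + 2)*(z - 2)
so the candidates are z = -2, z = 2.

Check the numerator P(z) = 2*z^2 - z + 2 at each one:
  P(-2) = 12 ≠ 0, so z = -2 is a (simple) pole.
  P(2) = 8 ≠ 0, so z = 2 is a (simple) pole.

Poles of f: {-2, 2}

Final answer: {-2, 2}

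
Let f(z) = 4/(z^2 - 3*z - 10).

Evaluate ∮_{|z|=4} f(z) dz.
-8*I*pi/7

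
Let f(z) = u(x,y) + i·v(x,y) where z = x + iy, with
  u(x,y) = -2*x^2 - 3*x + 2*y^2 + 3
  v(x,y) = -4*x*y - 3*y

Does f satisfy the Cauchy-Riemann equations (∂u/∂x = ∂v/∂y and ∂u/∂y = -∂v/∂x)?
∂u/∂x = -4*x - 3
∂v/∂y = -4*x - 3
∂u/∂y = 4*y
∂v/∂x = -4*y
∂u/∂x = ∂v/∂y and ∂u/∂y = -∂v/∂x hold identically; f is analytic.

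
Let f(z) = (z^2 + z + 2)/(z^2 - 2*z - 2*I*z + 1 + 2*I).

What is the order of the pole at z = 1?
1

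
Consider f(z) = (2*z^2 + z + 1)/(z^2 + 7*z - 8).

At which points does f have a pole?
{-8, 1}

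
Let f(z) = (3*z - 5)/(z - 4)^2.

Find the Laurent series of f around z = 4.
Put w = z - (4), i.e. z = w + 4. The denominator is w^2, so it suffices to rewrite the numerator in powers of w.

P(z) = 3*z - 5
P(w + 4) = 7 + 3*w

Dividing each term by w^2:
  f = 7/w^2 + 3/w

Substituting back w = z - 4:
  f(z) = 7/(z - 4)^2 + 3/(z - 4)

The series is finite because the numerator is a polynomial; the negative powers form the principal part, and the coefficient of 1/(z - 4) gives Res(f, 4) = 3.

Final answer: 7/(z - 4)^2 + 3/(z - 4)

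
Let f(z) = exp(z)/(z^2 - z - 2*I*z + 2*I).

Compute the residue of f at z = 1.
Write f(z) = P(z)/Q(z) with P(z) = exp(z) and Q(z) = z^2 - z - 2*I*z + 2*I.
The denominator factors as Q(z) = (z - 2*I)*(z - 1), so z = 1 is a simple zero of Q and P is analytic there; z = 1 is therefore a simple pole and
  Res(f, z₀) = P(z₀)/Q'(z₀).

Q'(z) = 2*z - 1 - 2*I, so Q'(1) = 1 - 2*I.
P(1) = exp(1).

Res(f, 1) = (exp(1))/(1 - 2*I) = exp(1)*(1/5 + 2*I/5)

Final answer: exp(1)*(1/5 + 2*I/5)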